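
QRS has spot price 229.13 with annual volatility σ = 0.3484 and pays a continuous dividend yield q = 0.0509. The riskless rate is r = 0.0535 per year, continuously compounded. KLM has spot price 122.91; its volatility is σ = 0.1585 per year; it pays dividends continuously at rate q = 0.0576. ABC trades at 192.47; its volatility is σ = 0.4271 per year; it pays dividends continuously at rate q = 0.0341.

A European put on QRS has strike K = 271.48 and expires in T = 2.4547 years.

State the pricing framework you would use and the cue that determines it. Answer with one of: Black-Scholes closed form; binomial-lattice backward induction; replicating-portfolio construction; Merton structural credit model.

Key observation: the strike-271.48 put on QRS is European-exercise on a continuously-modelled lognormal underlying, so its value is a single closed-form evaluation.

framework: Black-Scholes closed form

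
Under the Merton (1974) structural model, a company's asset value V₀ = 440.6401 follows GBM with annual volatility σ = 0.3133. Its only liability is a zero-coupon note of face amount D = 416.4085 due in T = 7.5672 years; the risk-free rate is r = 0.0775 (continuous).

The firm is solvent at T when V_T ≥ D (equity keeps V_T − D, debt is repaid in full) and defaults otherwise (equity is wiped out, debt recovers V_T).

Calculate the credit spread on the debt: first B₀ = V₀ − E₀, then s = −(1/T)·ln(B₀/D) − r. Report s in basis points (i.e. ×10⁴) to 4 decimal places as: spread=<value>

spread=212.9348

Work the structural quantities from V₀ = 440.6401 against face 416.4085:
d₁ = [ln(V₀/D) + (r + σ²/2)T] / (σ√T)
   = [ln(440.6401/416.4085) + (0.0775 + 0.5·0.3133²)·7.5672] / (0.3133·√7.5672)
   = [0.056562 + 0.957844] / 0.861843 = 1.177020
d₂ = d₁ − σ√T = 1.177020 − 0.861843 = 0.315177
N(d₁) = 0.880406,  N(d₂) = 0.623686,  e^(−rT) = 0.556294
E₀ = V₀·N(d₁) − D·e^(−rT)·N(d₂)
   = 440.6401·0.880406 − 416.4085·0.556294·0.623686 = 243.468044
B₀ = V₀ − E₀ = 440.6401 − 243.468044 = 197.172056
spread = −(1/T)·ln(B₀/D) − r = −(1/7.5672)·ln(197.172056/416.4085) − 0.0775 = 0.02129348
in basis points: 0.02129348 × 10⁴ = 212.9348 bp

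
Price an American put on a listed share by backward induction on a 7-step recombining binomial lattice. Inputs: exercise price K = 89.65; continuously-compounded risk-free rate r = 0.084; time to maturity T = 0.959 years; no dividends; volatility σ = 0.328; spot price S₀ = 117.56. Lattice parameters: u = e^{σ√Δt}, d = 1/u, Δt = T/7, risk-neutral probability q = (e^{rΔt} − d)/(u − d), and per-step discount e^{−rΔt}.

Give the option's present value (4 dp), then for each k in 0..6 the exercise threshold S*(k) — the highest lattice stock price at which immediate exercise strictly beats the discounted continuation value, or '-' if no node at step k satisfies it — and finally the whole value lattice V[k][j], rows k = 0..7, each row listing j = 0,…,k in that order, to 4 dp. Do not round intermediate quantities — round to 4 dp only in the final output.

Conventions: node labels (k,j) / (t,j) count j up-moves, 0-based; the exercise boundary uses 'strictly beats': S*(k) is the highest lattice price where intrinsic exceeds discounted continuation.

price = 2.5034
boundary = - - - - - 64.0669 72.3367
tree:
2.5034
4.2456 0.9334
7.0274 1.7443 0.1975
11.2840 3.2117 0.4137 0.0000
17.4292 5.8009 0.8669 0.0000 0.0000
25.5831 10.2089 1.8166 0.0000 0.0000 0.0000
32.9075 17.3133 3.8064 0.0000 0.0000 0.0000 0.0000
39.3946 25.5831 7.9760 0.0000 0.0000 0.0000 0.0000 0.0000

Δt=0.13700  u=1.12908  d=0.88568  q=0.51724  discount=0.98856
step 7 (expiry): payoffs max(K−S,0) = 39.3946 25.5831 7.9760 0.0000 0.0000 0.0000 0.0000 0.0000
step 6: (k=6,j=0): S=56.7425, K−S=32.9075, hold=31.8818 ⇒ V=32.9075 exercise | (k=6,j=1): S=72.3367, K−S=17.3133, hold=16.2875 ⇒ V=17.3133 exercise | (k=6,j=2): S=92.2166, K−S=0.0000, hold=3.8064 ⇒ V=3.8064 continue | (k=6,j=3): S=117.5600, K−S=0.0000, hold=0.0000 ⇒ V=0.0000 continue | (k=6,j=4): S=149.8684, K−S=0.0000, hold=0.0000 ⇒ V=0.0000 continue | (k=6,j=5): S=191.0559, K−S=0.0000, hold=0.0000 ⇒ V=0.0000 continue | (k=6,j=6): S=243.5628, K−S=0.0000, hold=0.0000 ⇒ V=0.0000 continue  boundary S*=72.3367
step 5: (k=5,j=0): S=64.0669, K−S=25.5831, hold=24.5574 ⇒ V=25.5831 exercise | (k=5,j=1): S=81.6740, K−S=7.9760, hold=10.2089 ⇒ V=10.2089 continue | (k=5,j=2): S=104.1200, K−S=0.0000, hold=1.8166 ⇒ V=1.8166 continue | (k=5,j=3): S=132.7348, K−S=0.0000, hold=0.0000 ⇒ V=0.0000 continue | (k=5,j=4): S=169.2136, K−S=0.0000, hold=0.0000 ⇒ V=0.0000 continue | (k=5,j=5): S=215.7177, K−S=0.0000, hold=0.0000 ⇒ V=0.0000 continue  boundary S*=64.0669
step 4: (k=4,j=0): S=72.3367, K−S=17.3133, hold=17.4292 ⇒ V=17.4292 continue | (k=4,j=1): S=92.2166, K−S=0.0000, hold=5.8009 ⇒ V=5.8009 continue | (k=4,j=2): S=117.5600, K−S=0.0000, hold=0.8669 ⇒ V=0.8669 continue | (k=4,j=3): S=149.8684, K−S=0.0000, hold=0.0000 ⇒ V=0.0000 continue | (k=4,j=4): S=191.0559, K−S=0.0000, hold=0.0000 ⇒ V=0.0000 continue  boundary S*=-
step 3: (k=3,j=0): S=81.6740, K−S=7.9760, hold=11.2840 ⇒ V=11.2840 continue | (k=3,j=1): S=104.1200, K−S=0.0000, hold=3.2117 ⇒ V=3.2117 continue | (k=3,j=2): S=132.7348, K−S=0.0000, hold=0.4137 ⇒ V=0.4137 continue | (k=3,j=3): S=169.2136, K−S=0.0000, hold=0.0000 ⇒ V=0.0000 continue  boundary S*=-
step 2: (k=2,j=0): S=92.2166, K−S=0.0000, hold=7.0274 ⇒ V=7.0274 continue | (k=2,j=1): S=117.5600, K−S=0.0000, hold=1.7443 ⇒ V=1.7443 continue | (k=2,j=2): S=149.8684, K−S=0.0000, hold=0.1975 ⇒ V=0.1975 continue  boundary S*=-
step 1: (k=1,j=0): S=104.1200, K−S=0.0000, hold=4.2456 ⇒ V=4.2456 continue | (k=1,j=1): S=132.7348, K−S=0.0000, hold=0.9334 ⇒ V=0.9334 continue  boundary S*=-
step 0: (k=0,j=0): S=117.5600, K−S=0.0000, hold=2.5034 ⇒ V=2.5034 continue  boundary S*=-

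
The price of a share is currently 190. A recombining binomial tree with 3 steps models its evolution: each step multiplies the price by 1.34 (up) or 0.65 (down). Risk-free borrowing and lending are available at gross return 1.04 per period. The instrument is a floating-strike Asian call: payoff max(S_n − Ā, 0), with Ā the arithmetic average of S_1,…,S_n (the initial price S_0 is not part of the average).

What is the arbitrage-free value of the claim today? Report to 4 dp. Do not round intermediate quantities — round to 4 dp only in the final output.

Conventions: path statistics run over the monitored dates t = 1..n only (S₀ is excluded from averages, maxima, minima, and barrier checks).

No-arbitrage gives p* = (R−d)/(u−d) = 0.5652: enumerate every path, weight its payoff by its p*-probability, and discount by R^3.
Enumerate all 2^3 = 8 price paths (U = up ×1.34, D = down ×0.65); each path with k up-moves has probability p*^k·(1−p*)^(3−k).
DDD: Ā=85.3179, payoff=0.0000, prob=0.082190
UDD: Ā=175.8862, payoff=0.0000, prob=0.106846
DUD: Ā=132.1862, payoff=0.0000, prob=0.106846
UUD: Ā=272.5069, payoff=0.0000, prob=0.138900
DDU: Ā=103.7812, payoff=3.7873, prob=0.106846
UDU: Ā=213.9489, payoff=7.8077, prob=0.138900
DUU: Ā=170.2489, payoff=51.5077, prob=0.138900
UUU: Ā=350.9746, payoff=106.1852, prob=0.180570
Price = Σ prob·payoff / R^3 = 27.817498 / 1.124864 = 24.7297

price = 24.7297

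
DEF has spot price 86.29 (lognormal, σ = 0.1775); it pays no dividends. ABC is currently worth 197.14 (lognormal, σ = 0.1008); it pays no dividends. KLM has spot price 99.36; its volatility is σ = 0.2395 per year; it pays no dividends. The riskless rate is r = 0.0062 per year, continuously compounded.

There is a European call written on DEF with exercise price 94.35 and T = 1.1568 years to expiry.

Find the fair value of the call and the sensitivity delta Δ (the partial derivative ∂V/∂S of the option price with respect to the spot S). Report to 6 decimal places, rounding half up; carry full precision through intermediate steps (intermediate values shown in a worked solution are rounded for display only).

σ√T = 0.1775·√1.1568 = 0.190909
d₁ = (ln(S/K) + (r+σ²/2)T) / (σ√T) = (ln(86.29/94.35) + (0.0062+0.1775²/2)·1.1568) / 0.190909 = (-0.089298 + 0.025395) / 0.190909 = -0.334725
d₂ = d₁ − σ√T = -0.334725 − 0.190909 = -0.525635
e^{−rT} = 0.992853
N(d₁) = 0.368916,  N(d₂) = 0.299571
Call price V = S·N(d₁) − K·e^{−rT}·N(d₂) = 31.833784 − 28.062540 = 3.771244
Δ = N(d₁) = 0.368916

price = 3.771244
Δ = 0.368916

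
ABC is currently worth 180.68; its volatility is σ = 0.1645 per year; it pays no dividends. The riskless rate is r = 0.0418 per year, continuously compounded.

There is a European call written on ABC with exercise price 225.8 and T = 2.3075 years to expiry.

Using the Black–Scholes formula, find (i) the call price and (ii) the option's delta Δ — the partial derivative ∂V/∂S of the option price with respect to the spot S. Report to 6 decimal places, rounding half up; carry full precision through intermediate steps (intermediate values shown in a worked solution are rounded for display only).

price = 9.385309
Δ = 0.351539

σ√T = 0.1645·√2.3075 = 0.249883
d₁ = (ln(S/K) + (r+σ²/2)T) / (σ√T) = (ln(180.68/225.8) + (0.0418+0.1645²/2)·2.3075) / 0.249883 = (-0.222922 + 0.127674) / 0.249883 = -0.381170
d₂ = d₁ − σ√T = -0.381170 − 0.249883 = -0.631053
e^{−rT} = 0.908052
N(d₁) = 0.351539,  N(d₂) = 0.264003
Call price V = S·N(d₁) − K·e^{−rT}·N(d₂) = 63.515996 − 54.130686 = 9.385309
Δ = N(d₁) = 0.351539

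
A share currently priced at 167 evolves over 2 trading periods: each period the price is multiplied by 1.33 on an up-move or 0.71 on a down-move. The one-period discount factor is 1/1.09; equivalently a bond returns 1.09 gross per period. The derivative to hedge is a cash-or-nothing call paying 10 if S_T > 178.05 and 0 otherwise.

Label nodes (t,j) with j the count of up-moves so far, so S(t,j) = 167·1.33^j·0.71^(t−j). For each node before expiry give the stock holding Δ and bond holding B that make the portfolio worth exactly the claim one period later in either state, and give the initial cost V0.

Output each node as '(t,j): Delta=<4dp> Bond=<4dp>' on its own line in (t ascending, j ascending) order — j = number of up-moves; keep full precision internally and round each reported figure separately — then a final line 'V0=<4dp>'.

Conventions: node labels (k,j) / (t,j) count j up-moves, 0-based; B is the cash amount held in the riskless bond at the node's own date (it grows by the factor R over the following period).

(0,0): Delta=0.0543 Bond=-5.9075
(1,0): Delta=0.0000 Bond=0.0000
(1,1): Delta=0.0726 Bond=-10.5061
V0=3.1618

The replicating-portfolio and risk-neutral prices coincide; use p* = (1.09−0.71)/(1.33−0.71) = 0.6129 for the latter.
Expiry values: V(2,0)=0.0000, V(2,1)=0.0000, V(2,2)=10.0000
(1,0): S=118.5700. Δ = (V_up−V_dn)/(S_up−S_dn) = (0.0000−0.0000)/(157.6981−84.1847) = 0.0000. V = [p*·0.0000 + (1−p*)·0.0000]/1.09 = 0.0000. B = V − Δ·S = 0.0000.
(1,1): S=222.1100. Δ = (V_up−V_dn)/(S_up−S_dn) = (10.0000−0.0000)/(295.4063−157.6981) = 0.0726. V = [p*·10.0000 + (1−p*)·0.0000]/1.09 = 5.6230. B = V − Δ·S = -10.5061.
(0,0): S=167.0000. Δ = (V_up−V_dn)/(S_up−S_dn) = (5.6230−0.0000)/(222.1100−118.5700) = 0.0543. V = [p*·5.6230 + (1−p*)·0.0000]/1.09 = 3.1618. B = V − Δ·S = -5.9075.
Verification: the root portfolio costs Δ(0,0)·S0 + B(0,0) = 3.1618, matching V0.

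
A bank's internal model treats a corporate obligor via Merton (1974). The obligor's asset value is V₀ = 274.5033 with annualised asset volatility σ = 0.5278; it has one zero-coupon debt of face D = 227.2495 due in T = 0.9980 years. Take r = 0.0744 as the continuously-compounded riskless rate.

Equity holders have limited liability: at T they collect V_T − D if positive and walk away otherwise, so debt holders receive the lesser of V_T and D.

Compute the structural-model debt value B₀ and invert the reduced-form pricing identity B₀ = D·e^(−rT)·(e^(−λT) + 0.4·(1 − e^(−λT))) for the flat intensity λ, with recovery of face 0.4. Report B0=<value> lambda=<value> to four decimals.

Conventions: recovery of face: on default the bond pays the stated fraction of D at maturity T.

B0=186.2936 lambda=0.2174

Apply the equity-as-call identities (strike 227.2495, horizon 0.9980 years):
d₁ = [ln(V₀/D) + (r + σ²/2)T] / (σ√T)
   = [ln(274.5033/227.2495) + (0.0744 + 0.5·0.5278²)·0.9980] / (0.5278·√0.9980)
   = [0.188915 + 0.213259] / 0.527272 = 0.762745
d₂ = d₁ − σ√T = 0.762745 − 0.527272 = 0.235473
N(d₁) = 0.777192,  N(d₂) = 0.593079,  e^(−rT) = 0.928438
E₀ = V₀·N(d₁) − D·e^(−rT)·N(d₂)
   = 274.5033·0.777192 − 227.2495·0.928438·0.593079 = 88.209734
B₀ = V₀ − E₀ = 274.5033 − 88.209734 = 186.293566
e^(−λT) = (B₀·e^(rT)/D − 0.4)/(1 − 0.4) = (186.2936·1.077077/227.2495 − 0.4)/0.6 = 0.80493623
λ = −ln(0.80493623)/0.9980 = 0.217427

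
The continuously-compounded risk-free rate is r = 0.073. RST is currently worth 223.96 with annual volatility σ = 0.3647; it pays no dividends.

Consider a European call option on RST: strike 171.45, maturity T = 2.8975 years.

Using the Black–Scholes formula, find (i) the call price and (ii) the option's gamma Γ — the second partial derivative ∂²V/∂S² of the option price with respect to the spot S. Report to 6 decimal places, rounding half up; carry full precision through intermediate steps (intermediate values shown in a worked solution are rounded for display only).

σ√T = 0.3647·√2.8975 = 0.620794
d₁ = (ln(S/K) + (r+σ²/2)T) / (σ√T) = (ln(223.96/171.45) + (0.073+0.3647²/2)·2.8975) / 0.620794 = (0.267176 + 0.404210) / 0.620794 = 1.081495
d₂ = d₁ − σ√T = 1.081495 − 0.620794 = 0.460702
e^{−rT} = 0.809355
N(d₁) = 0.860262,  N(d₂) = 0.677494
Call price V = S·N(d₁) − K·e^{−rT}·N(d₂) = 192.664191 − 94.011679 = 98.652511
φ(d₁) = (1/√(2π))·e^{−d₁²/2} = 0.222294
Γ = φ(d₁) / (S·σ·√T) = 0.001599

price = 98.652511
Γ = 0.001599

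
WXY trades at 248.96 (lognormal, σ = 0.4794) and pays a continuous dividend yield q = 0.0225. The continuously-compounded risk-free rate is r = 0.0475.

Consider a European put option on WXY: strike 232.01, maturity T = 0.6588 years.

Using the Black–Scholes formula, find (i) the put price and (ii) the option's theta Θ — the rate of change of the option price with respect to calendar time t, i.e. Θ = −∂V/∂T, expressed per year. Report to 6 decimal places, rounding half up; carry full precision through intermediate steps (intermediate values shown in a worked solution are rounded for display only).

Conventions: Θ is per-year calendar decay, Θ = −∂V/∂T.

price = 26.936127
Θ = -23.129202

σ√T = 0.4794·√0.6588 = 0.389112
d₁ = (ln(S/K) + (r−q+σ²/2)T) / (σ√T) = (ln(248.96/232.01) + (0.0475−0.0225+0.4794²/2)·0.6588) / 0.389112 = (0.070512 + 0.092174) / 0.389112 = 0.418095
d₂ = d₁ − σ√T = 0.418095 − 0.389112 = 0.028983
e^{−rT} = 0.969192
e^{−qT} = 0.985286
N(−d₁) = 0.337939,  N(−d₂) = 0.488439
Put price V = K·e^{−rT}·N(−d₂) − S·e^{−qT}·N(−d₁) = 109.831456 − 82.895329 = 26.936127
φ(d₁) = (1/√(2π))·e^{−d₁²/2} = 0.365554
Θ = −S·e^{−qT}·φ(d₁)·σ/(2√T) − q·S·e^{−qT}·N(−d₁) + r·K·e^{−rT}·N(−d₂) = −26.481051 − 1.865145 + 5.216994 = -23.129202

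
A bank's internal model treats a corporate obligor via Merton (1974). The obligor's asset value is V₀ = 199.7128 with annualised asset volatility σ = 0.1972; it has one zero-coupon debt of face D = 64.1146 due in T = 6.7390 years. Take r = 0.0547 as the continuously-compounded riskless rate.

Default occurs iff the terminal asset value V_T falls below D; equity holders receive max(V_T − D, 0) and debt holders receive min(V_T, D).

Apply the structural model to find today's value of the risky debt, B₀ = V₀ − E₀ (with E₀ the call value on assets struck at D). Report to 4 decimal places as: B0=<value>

Equity is a call on the firm's assets struck at D = 64.1146:
d₁ = [ln(V₀/D) + (r + σ²/2)T] / (σ√T)
   = [ln(199.7128/64.1146) + (0.0547 + 0.5·0.1972²)·6.7390] / (0.1972·√6.7390)
   = [1.136208 + 0.499656] / 0.511923 = 3.195528
d₂ = d₁ − σ√T = 3.195528 − 0.511923 = 2.683605
N(d₁) = 0.999302,  N(d₂) = 0.996358,  e^(−rT) = 0.691686
E₀ = V₀·N(d₁) − D·e^(−rT)·N(d₂)
   = 199.7128·0.999302 − 64.1146·0.691686·0.996358 = 155.387756
B₀ = V₀ − E₀ = 199.7128 − 155.387756 = 44.325044

B0=44.3250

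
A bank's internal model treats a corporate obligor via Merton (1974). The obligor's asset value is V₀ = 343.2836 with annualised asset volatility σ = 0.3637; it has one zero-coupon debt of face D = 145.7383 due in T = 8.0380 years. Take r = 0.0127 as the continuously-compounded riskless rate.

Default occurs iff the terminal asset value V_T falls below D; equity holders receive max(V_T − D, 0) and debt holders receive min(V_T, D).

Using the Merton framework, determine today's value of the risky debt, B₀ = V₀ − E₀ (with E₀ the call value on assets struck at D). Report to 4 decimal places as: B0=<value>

With assets at 343.2836 and a single debt payment of 145.7383 at 8.0380 years:
d₁ = [ln(V₀/D) + (r + σ²/2)T] / (σ√T)
   = [ln(343.2836/145.7383) + (0.0127 + 0.5·0.3637²)·8.0380] / (0.3637·√8.0380)
   = [0.856744 + 0.633707] / 1.031139 = 1.445441
d₂ = d₁ − σ√T = 1.445441 − 1.031139 = 0.414302
N(d₁) = 0.925833,  N(d₂) = 0.660673,  e^(−rT) = 0.902955
E₀ = V₀·N(d₁) − D·e^(−rT)·N(d₂)
   = 343.2836·0.925833 − 145.7383·0.902955·0.660673 = 230.881873
B₀ = V₀ − E₀ = 343.2836 − 230.881873 = 112.401727

B0=112.4017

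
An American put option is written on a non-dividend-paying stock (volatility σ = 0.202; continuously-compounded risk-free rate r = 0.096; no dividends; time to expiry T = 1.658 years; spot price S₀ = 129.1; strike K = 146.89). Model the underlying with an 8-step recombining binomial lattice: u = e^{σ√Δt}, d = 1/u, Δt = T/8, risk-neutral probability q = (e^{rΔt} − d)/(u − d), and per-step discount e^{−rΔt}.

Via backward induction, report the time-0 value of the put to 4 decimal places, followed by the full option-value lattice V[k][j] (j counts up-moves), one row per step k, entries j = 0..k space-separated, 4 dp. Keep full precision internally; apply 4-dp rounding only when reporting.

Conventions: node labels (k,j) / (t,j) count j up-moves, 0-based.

Δt=0.20725  u=1.09632  d=0.91214  q=0.58613  discount=0.98030
step 8 (expiry): payoffs max(K−S,0) = 85.0279 72.5367 57.5233 39.4785 17.7900 0.0000 0.0000 0.0000 0.0000
k=7: (k=7,j=0): S=67.8207, K−S=79.0693, hold=76.1756 ⇒ V=79.0693 exercise | (k=7,j=1): S=81.5150, K−S=65.3750, hold=62.4813 ⇒ V=65.3750 exercise | (k=7,j=2): S=97.9745, K−S=48.9155, hold=46.0218 ⇒ V=48.9155 exercise | (k=7,j=3): S=117.7575, K−S=29.1325, hold=26.2389 ⇒ V=29.1325 exercise | (k=7,j=4): S=141.5350, K−S=5.3550, hold=7.2176 ⇒ V=7.2176 continue | (k=7,j=5): S=170.1137, K−S=0.0000, hold=0.0000 ⇒ V=0.0000 continue | (k=7,j=6): S=204.4630, K−S=0.0000, hold=0.0000 ⇒ V=0.0000 continue | (k=7,j=7): S=245.7480, K−S=0.0000, hold=0.0000 ⇒ V=0.0000 continue
k=6: (k=6,j=0): S=74.3533, K−S=72.5367, hold=69.6431 ⇒ V=72.5367 exercise | (k=6,j=1): S=89.3667, K−S=57.5233, hold=54.6297 ⇒ V=57.5233 exercise | (k=6,j=2): S=107.4115, K−S=39.4785, hold=36.5848 ⇒ V=39.4785 exercise | (k=6,j=3): S=129.1000, K−S=17.7900, hold=15.9666 ⇒ V=17.7900 exercise | (k=6,j=4): S=155.1678, K−S=0.0000, hold=2.9283 ⇒ V=2.9283 continue | (k=6,j=5): S=186.4992, K−S=0.0000, hold=0.0000 ⇒ V=0.0000 continue | (k=6,j=6): S=224.1570, K−S=0.0000, hold=0.0000 ⇒ V=0.0000 continue
k=5: (k=5,j=0): S=81.5150, K−S=65.3750, hold=62.4813 ⇒ V=65.3750 exercise | (k=5,j=1): S=97.9745, K−S=48.9155, hold=46.0218 ⇒ V=48.9155 exercise | (k=5,j=2): S=117.7575, K−S=29.1325, hold=26.2389 ⇒ V=29.1325 exercise | (k=5,j=3): S=141.5350, K−S=5.3550, hold=8.9002 ⇒ V=8.9002 continue | (k=5,j=4): S=170.1137, K−S=0.0000, hold=1.1881 ⇒ V=1.1881 continue | (k=5,j=5): S=204.4630, K−S=0.0000, hold=0.0000 ⇒ V=0.0000 continue
k=4: (k=4,j=0): S=89.3667, K−S=57.5233, hold=54.6297 ⇒ V=57.5233 exercise | (k=4,j=1): S=107.4115, K−S=39.4785, hold=36.5848 ⇒ V=39.4785 exercise | (k=4,j=2): S=129.1000, K−S=17.7900, hold=16.9334 ⇒ V=17.7900 exercise | (k=4,j=3): S=155.1678, K−S=0.0000, hold=4.2936 ⇒ V=4.2936 continue | (k=4,j=4): S=186.4992, K−S=0.0000, hold=0.4820 ⇒ V=0.4820 continue
k=3: (k=3,j=0): S=97.9745, K−S=48.9155, hold=46.0218 ⇒ V=48.9155 exercise | (k=3,j=1): S=117.7575, K−S=29.1325, hold=26.2389 ⇒ V=29.1325 exercise | (k=3,j=2): S=141.5350, K−S=5.3550, hold=9.6847 ⇒ V=9.6847 continue | (k=3,j=3): S=170.1137, K−S=0.0000, hold=2.0189 ⇒ V=2.0189 continue
k=2: (k=2,j=0): S=107.4115, K−S=39.4785, hold=36.5848 ⇒ V=39.4785 exercise | (k=2,j=1): S=129.1000, K−S=17.7900, hold=17.3842 ⇒ V=17.7900 exercise | (k=2,j=2): S=155.1678, K−S=0.0000, hold=5.0893 ⇒ V=5.0893 continue
k=1: (k=1,j=0): S=117.7575, K−S=29.1325, hold=26.2389 ⇒ V=29.1325 exercise | (k=1,j=1): S=141.5350, K−S=5.3550, hold=10.1419 ⇒ V=10.1419 continue
k=0: (k=0,j=0): S=129.1000, K−S=17.7900, hold=17.6468 ⇒ V=17.7900 exercise

price = 17.7900
tree:
17.7900
29.1325 10.1419
39.4785 17.7900 5.0893
48.9155 29.1325 9.6847 2.0189
57.5233 39.4785 17.7900 4.2936 0.4820
65.3750 48.9155 29.1325 8.9002 1.1881 0.0000
72.5367 57.5233 39.4785 17.7900 2.9283 0.0000 0.0000
79.0693 65.3750 48.9155 29.1325 7.2176 0.0000 0.0000 0.0000
85.0279 72.5367 57.5233 39.4785 17.7900 0.0000 0.0000 0.0000 0.0000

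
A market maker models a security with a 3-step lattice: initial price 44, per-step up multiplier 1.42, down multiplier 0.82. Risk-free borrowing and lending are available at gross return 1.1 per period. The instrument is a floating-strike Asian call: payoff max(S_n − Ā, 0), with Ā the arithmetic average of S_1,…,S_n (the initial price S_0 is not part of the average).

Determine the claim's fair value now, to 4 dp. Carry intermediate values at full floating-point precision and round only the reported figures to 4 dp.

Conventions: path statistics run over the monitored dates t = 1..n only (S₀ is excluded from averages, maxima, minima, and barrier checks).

Risk-neutral up-probability p* = (R−d)/(u−d) = (1.1−0.82)/(1.42−0.82) = 0.4667; the claim prices as the p*-weighted sum of path payoffs discounted by R^3.
Enumerate all 2^3 = 8 price paths (U = up ×1.42, D = down ×0.82); each path with k up-moves has probability p*^k·(1−p*)^(3−k).
DDD: Ā=29.9753, payoff=0.0000, prob=0.151704
UDD: Ā=51.9084, payoff=0.0000, prob=0.132741
DUD: Ā=43.1084, payoff=0.0000, prob=0.132741
UUD: Ā=74.6511, payoff=0.0000, prob=0.116148
DDU: Ā=35.8924, payoff=6.1192, prob=0.132741
UDU: Ā=62.1551, payoff=10.5966, prob=0.116148
DUU: Ā=53.3551, payoff=19.3966, prob=0.116148
UUU: Ā=92.3954, payoff=33.5892, prob=0.101630
Price = Σ prob·payoff / R^3 = 7.709582 / 1.331000 = 5.7923

price = 5.7923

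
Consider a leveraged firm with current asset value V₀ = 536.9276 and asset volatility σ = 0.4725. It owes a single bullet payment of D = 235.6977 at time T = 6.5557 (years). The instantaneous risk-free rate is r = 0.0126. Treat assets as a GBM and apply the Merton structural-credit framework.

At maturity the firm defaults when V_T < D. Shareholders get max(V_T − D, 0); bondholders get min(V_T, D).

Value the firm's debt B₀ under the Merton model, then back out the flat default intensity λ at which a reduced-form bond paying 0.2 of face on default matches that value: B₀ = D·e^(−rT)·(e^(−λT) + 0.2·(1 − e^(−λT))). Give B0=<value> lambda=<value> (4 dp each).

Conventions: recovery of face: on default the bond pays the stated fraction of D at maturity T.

B0=168.1259 lambda=0.0504

Work the structural quantities from V₀ = 536.9276 against face 235.6977:
d₁ = [ln(V₀/D) + (r + σ²/2)T] / (σ√T)
   = [ln(536.9276/235.6977) + (0.0126 + 0.5·0.4725²)·6.5557] / (0.4725·√6.5557)
   = [0.823313 + 0.814402] / 1.209794 = 1.353715
d₂ = d₁ − σ√T = 1.353715 − 1.209794 = 0.143921
N(d₁) = 0.912086,  N(d₂) = 0.557219,  e^(−rT) = 0.920718
E₀ = V₀·N(d₁) − D·e^(−rT)·N(d₂)
   = 536.9276·0.912086 − 235.6977·0.920718·0.557219 = 368.801728
B₀ = V₀ − E₀ = 536.9276 − 368.801728 = 168.125872
e^(−λT) = (B₀·e^(rT)/D − 0.2)/(1 − 0.2) = (168.1259·1.086109/235.6977 − 0.2)/0.8 = 0.71841789
λ = −ln(0.71841789)/6.5557 = 0.050445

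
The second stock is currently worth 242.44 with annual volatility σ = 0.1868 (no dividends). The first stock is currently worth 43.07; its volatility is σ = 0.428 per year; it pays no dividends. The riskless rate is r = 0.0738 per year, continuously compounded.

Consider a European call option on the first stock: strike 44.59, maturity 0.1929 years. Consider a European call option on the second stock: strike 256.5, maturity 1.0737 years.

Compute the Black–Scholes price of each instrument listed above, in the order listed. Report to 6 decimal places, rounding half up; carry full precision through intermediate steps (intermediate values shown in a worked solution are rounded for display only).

price(the first stock call K=44.59) = 2.832849
price(the second stock call K=256.5) = 21.349291

[the first stock call K=44.59]
σ√T = 0.428·√0.1929 = 0.187979
d₁ = (ln(S/K) + (r+σ²/2)T) / (σ√T) = (ln(43.07/44.59) + (0.0738+0.428²/2)·0.1929) / 0.187979 = (-0.034683 + 0.031904) / 0.187979 = -0.014782
d₂ = d₁ − σ√T = -0.014782 − 0.187979 = -0.202762
e^{−rT} = 0.985865
N(d₁) = 0.494103,  N(d₂) = 0.419661
price = S·N(d₁) − K·e^{−rT}·N(d₂) = 21.281010 − 18.448161 = 2.832849
[the second stock call K=256.5]
σ√T = 0.1868·√1.0737 = 0.193561
d₁ = (ln(S/K) + (r+σ²/2)T) / (σ√T) = (ln(242.44/256.5) + (0.0738+0.1868²/2)·1.0737) / 0.193561 = (-0.056374 + 0.097972) / 0.193561 = 0.214907
d₂ = d₁ − σ√T = 0.214907 − 0.193561 = 0.021346
e^{−rT} = 0.923819
N(d₁) = 0.585080,  N(d₂) = 0.508515
price = S·N(d₁) − K·e^{−rT}·N(d₂) = 141.846799 − 120.497507 = 21.349291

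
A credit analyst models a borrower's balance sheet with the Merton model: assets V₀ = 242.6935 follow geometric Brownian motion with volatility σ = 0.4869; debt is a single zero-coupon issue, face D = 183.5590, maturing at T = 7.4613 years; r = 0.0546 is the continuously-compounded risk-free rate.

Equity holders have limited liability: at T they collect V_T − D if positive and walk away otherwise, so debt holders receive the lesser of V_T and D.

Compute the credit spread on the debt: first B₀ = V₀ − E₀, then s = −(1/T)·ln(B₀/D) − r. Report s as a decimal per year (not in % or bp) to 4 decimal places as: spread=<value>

With assets at 242.6935 and a single debt payment of 183.5590 at 7.4613 years:
d₁ = [ln(V₀/D) + (r + σ²/2)T] / (σ√T)
   = [ln(242.6935/183.5590) + (0.0546 + 0.5·0.4869²)·7.4613] / (0.4869·√7.4613)
   = [0.279263 + 1.291818] / 1.329986 = 1.181277
d₂ = d₁ − σ√T = 1.181277 − 1.329986 = -0.148709
N(d₁) = 0.881254,  N(d₂) = 0.440892,  e^(−rT) = 0.665387
E₀ = V₀·N(d₁) − D·e^(−rT)·N(d₂)
   = 242.6935·0.881254 − 183.5590·0.665387·0.440892 = 160.025033
B₀ = V₀ − E₀ = 242.6935 − 160.025033 = 82.668467
spread = −(1/T)·ln(B₀/D) − r = −(1/7.4613)·ln(82.668467/183.5590) − 0.0546 = 0.05231138

spread=0.0523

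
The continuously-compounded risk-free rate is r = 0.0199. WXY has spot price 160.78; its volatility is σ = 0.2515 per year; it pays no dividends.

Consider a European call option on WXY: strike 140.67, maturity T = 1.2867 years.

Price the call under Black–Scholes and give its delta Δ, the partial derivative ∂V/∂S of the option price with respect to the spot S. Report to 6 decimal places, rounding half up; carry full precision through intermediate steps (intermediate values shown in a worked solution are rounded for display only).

σ√T = 0.2515·√1.2867 = 0.285283
d₁ = (ln(S/K) + (r+σ²/2)T) / (σ√T) = (ln(160.78/140.67) + (0.0199+0.2515²/2)·1.2867) / 0.285283 = (0.133620 + 0.066299) / 0.285283 = 0.700773
d₂ = d₁ − σ√T = 0.700773 − 0.285283 = 0.415489
e^{−rT} = 0.974720
N(d₁) = 0.758278,  N(d₂) = 0.661108
Call price V = S·N(d₁) − K·e^{−rT}·N(d₂) = 121.915872 − 90.647063 = 31.268809
Δ = N(d₁) = 0.758278

price = 31.268809
Δ = 0.758278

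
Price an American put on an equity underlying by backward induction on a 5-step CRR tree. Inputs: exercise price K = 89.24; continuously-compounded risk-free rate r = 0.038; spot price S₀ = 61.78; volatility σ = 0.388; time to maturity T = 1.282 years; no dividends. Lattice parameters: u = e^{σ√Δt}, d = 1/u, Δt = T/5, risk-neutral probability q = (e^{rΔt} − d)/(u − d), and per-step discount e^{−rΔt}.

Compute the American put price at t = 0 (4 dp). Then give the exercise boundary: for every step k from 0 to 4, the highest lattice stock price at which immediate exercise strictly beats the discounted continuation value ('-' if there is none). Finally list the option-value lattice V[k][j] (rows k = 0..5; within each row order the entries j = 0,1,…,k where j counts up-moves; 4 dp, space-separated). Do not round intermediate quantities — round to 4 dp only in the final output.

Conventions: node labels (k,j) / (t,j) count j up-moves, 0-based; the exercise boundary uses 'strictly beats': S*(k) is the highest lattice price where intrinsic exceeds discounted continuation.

Δt=0.25640  u=1.21710  d=0.82163  q=0.47580  discount=0.99030
step 5 (expiry): payoffs max(K−S,0) = 66.1074 54.9732 38.4798 14.0478 0.0000 0.0000
step 4: (k=4,j=0): S=28.1546, K−S=61.0854, hold=60.2202 ⇒ V=61.0854 exercise | (k=4,j=1): S=41.7060, K−S=47.5340, hold=46.6688 ⇒ V=47.5340 exercise | (k=4,j=2): S=61.7800, K−S=27.4600, hold=26.5947 ⇒ V=27.4600 exercise | (k=4,j=3): S=91.5161, K−S=0.0000, hold=7.2925 ⇒ V=7.2925 continue | (k=4,j=4): S=135.5648, K−S=0.0000, hold=0.0000 ⇒ V=0.0000 continue  boundary S*=61.7800
step 3: (k=3,j=0): S=34.2668, K−S=54.9732, hold=54.1079 ⇒ V=54.9732 exercise | (k=3,j=1): S=50.7602, K−S=38.4798, hold=37.6146 ⇒ V=38.4798 exercise | (k=3,j=2): S=75.1922, K−S=14.0478, hold=17.6911 ⇒ V=17.6911 continue | (k=3,j=3): S=111.3838, K−S=0.0000, hold=3.7857 ⇒ V=3.7857 continue  boundary S*=50.7602
step 2: (k=2,j=0): S=41.7060, K−S=47.5340, hold=46.6688 ⇒ V=47.5340 exercise | (k=2,j=1): S=61.7800, K−S=27.4600, hold=28.3114 ⇒ V=28.3114 continue | (k=2,j=2): S=91.5161, K−S=0.0000, hold=10.9676 ⇒ V=10.9676 continue  boundary S*=41.7060
step 1: (k=1,j=0): S=50.7602, K−S=38.4798, hold=38.0157 ⇒ V=38.4798 exercise | (k=1,j=1): S=75.1922, K−S=14.0478, hold=19.8647 ⇒ V=19.8647 continue  boundary S*=50.7602
step 0: (k=0,j=0): S=61.7800, K−S=27.4600, hold=29.3356 ⇒ V=29.3356 continue  boundary S*=-

price = 29.3356
boundary = - 50.7602 41.7060 50.7602 61.7800
tree:
29.3356
38.4798 19.8647
47.5340 28.3114 10.9676
54.9732 38.4798 17.6911 3.7857
61.0854 47.5340 27.4600 7.2925 0.0000
66.1074 54.9732 38.4798 14.0478 0.0000 0.0000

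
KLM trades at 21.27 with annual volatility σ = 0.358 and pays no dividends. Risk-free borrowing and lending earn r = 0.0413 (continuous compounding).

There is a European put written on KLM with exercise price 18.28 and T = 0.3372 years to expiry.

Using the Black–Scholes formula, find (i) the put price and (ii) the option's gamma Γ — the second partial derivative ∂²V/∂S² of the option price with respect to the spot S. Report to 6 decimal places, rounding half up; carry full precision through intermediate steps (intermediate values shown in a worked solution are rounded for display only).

σ√T = 0.358·√0.3372 = 0.207887
d₁ = (ln(S/K) + (r+σ²/2)T) / (σ√T) = (ln(21.27/18.28) + (0.0413+0.358²/2)·0.3372) / 0.207887 = (0.151490 + 0.035535) / 0.207887 = 0.899648
d₂ = d₁ − σ√T = 0.899648 − 0.207887 = 0.691761
e^{−rT} = 0.986170
N(−d₁) = 0.184154,  N(−d₂) = 0.244544
Put price V = K·e^{−rT}·N(−d₂) − S·N(−d₁) = 4.408435 − 3.916952 = 0.491483
φ(d₁) = (1/√(2π))·e^{−d₁²/2} = 0.266170
Γ = φ(d₁) / (S·σ·√T) = 0.060196

price = 0.491483
Γ = 0.060196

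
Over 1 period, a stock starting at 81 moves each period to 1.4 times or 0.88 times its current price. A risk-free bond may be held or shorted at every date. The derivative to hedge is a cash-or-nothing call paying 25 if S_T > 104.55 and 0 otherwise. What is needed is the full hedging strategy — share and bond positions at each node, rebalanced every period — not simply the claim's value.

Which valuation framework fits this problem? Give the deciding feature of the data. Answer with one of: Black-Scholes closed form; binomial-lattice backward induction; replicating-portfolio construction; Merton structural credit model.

Key observation: a price alone would not answer the question — the per-node share/bond construction on the spot-81, 1.4/0.88 tree is required, and only the replicating-portfolio method yields it.

framework: replicating-portfolio construction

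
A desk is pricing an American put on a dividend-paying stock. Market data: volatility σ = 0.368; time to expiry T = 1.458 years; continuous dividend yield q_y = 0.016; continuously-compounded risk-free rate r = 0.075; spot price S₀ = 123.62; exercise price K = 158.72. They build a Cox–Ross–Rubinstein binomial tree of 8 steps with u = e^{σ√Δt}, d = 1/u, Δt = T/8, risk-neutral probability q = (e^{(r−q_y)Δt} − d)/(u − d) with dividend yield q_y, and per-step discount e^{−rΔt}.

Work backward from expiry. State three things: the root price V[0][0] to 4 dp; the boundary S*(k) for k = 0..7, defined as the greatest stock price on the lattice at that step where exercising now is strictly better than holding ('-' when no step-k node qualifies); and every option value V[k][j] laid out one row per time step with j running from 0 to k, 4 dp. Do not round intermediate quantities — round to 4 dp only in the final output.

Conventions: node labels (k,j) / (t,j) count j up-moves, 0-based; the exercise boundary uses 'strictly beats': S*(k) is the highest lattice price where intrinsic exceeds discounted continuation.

Δt=0.18225, u=1.17011, d=0.85462, q=0.49507, disc=e^(-rΔt)=0.98642
k=8 terminal: V=max(K-S,0) → 123.5429 110.5565 92.7761 68.4317 35.1000 0.0000 0.0000 0.0000 0.0000
k=7: j=0 S=41.1613 intr=117.5587 cont=115.5238 V=117.5587[EX]; j=1 S=56.3568 intr=102.3632 cont=100.3726 V=102.3632[EX]; j=2 S=77.1620 intr=81.5580 cont=79.6280 V=81.5580[EX]; j=3 S=105.6477 intr=53.0723 cont=51.2251 V=53.0723[EX]; j=4 S=144.6496 intr=14.0704 cont=17.4824 V=17.4824[hold]; j=5 S=198.0497 intr=0.0000 cont=0.0000 V=0.0000[hold]; j=6 S=271.1635 intr=0.0000 cont=0.0000 V=0.0000[hold]; j=7 S=371.2687 intr=0.0000 cont=0.0000 V=0.0000[hold]  S*(7)=105.6477
k=6: j=0 S=48.1635 intr=110.5565 cont=108.5420 V=110.5565[EX]; j=1 S=65.9439 intr=92.7761 cont=90.8134 V=92.7761[EX]; j=2 S=90.2883 intr=68.4317 cont=66.5398 V=68.4317[EX]; j=3 S=123.6200 intr=35.1000 cont=34.9715 V=35.1000[EX]; j=4 S=169.2567 intr=0.0000 cont=8.7075 V=8.7075[hold]; j=5 S=231.7410 intr=0.0000 cont=0.0000 V=0.0000[hold]; j=6 S=317.2925 intr=0.0000 cont=0.0000 V=0.0000[hold]  S*(6)=123.6200
k=5: j=0 S=56.3568 intr=102.3632 cont=100.3726 V=102.3632[EX]; j=1 S=77.1620 intr=81.5580 cont=79.6280 V=81.5580[EX]; j=2 S=105.6477 intr=53.0723 cont=51.2251 V=53.0723[EX]; j=3 S=144.6496 intr=14.0704 cont=21.7347 V=21.7347[hold]; j=4 S=198.0497 intr=0.0000 cont=4.3370 V=4.3370[hold]; j=5 S=271.1635 intr=0.0000 cont=0.0000 V=0.0000[hold]  S*(5)=105.6477
k=4: j=0 S=65.9439 intr=92.7761 cont=90.8134 V=92.7761[EX]; j=1 S=90.2883 intr=68.4317 cont=66.5398 V=68.4317[EX]; j=2 S=123.6200 intr=35.1000 cont=37.0481 V=37.0481[hold]; j=3 S=169.2567 intr=0.0000 cont=12.9435 V=12.9435[hold]; j=4 S=231.7410 intr=0.0000 cont=2.1602 V=2.1602[hold]  S*(4)=90.2883
k=3: j=0 S=77.1620 intr=81.5580 cont=79.6280 V=81.5580[EX]; j=1 S=105.6477 intr=53.0723 cont=52.1765 V=53.0723[EX]; j=2 S=144.6496 intr=14.0704 cont=24.7737 V=24.7737[hold]; j=3 S=198.0497 intr=0.0000 cont=7.5017 V=7.5017[hold]  S*(3)=105.6477
k=2: j=0 S=90.2883 intr=68.4317 cont=66.5398 V=68.4317[EX]; j=1 S=123.6200 intr=35.1000 cont=38.5321 V=38.5321[hold]; j=2 S=169.2567 intr=0.0000 cont=16.0026 V=16.0026[hold]  S*(2)=90.2883
k=1: j=0 S=105.6477 intr=53.0723 cont=52.9012 V=53.0723[EX]; j=1 S=144.6496 intr=14.0704 cont=27.0067 V=27.0067[hold]  S*(1)=105.6477
k=0: j=0 S=123.6200 intr=35.1000 cont=39.6227 V=39.6227[hold]  S*(0)=-

price = 39.6227
boundary = - 105.6477 90.2883 105.6477 90.2883 105.6477 123.6200 105.6477
tree:
39.6227
53.0723 27.0067
68.4317 38.5321 16.0026
81.5580 53.0723 24.7737 7.5017
92.7761 68.4317 37.0481 12.9435 2.1602
102.3632 81.5580 53.0723 21.7347 4.3370 0.0000
110.5565 92.7761 68.4317 35.1000 8.7075 0.0000 0.0000
117.5587 102.3632 81.5580 53.0723 17.4824 0.0000 0.0000 0.0000
123.5429 110.5565 92.7761 68.4317 35.1000 0.0000 0.0000 0.0000 0.0000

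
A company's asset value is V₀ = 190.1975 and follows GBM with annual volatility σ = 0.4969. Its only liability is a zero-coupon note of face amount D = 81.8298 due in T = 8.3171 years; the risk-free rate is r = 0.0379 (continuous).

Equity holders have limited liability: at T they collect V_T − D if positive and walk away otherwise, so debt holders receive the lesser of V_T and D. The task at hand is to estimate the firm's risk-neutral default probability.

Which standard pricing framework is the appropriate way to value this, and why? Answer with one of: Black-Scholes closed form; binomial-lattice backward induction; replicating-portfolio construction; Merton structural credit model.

framework: Merton structural credit model

Key observation: the question is about default risk generated by asset-value dynamics against a debt face of 81.8298 — the structural framework prices exactly that.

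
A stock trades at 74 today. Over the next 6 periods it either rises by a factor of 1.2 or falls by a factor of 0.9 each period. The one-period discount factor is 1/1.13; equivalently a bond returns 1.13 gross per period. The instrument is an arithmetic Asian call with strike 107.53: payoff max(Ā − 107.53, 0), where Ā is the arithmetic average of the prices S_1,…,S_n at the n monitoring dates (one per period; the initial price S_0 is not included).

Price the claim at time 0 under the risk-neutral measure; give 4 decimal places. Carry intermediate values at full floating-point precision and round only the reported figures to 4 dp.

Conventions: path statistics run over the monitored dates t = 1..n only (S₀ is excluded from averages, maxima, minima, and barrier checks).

price = 6.7760

Set p* = 0.7667 (from d < R < u); the path-dependent value is the discounted p*-expectation over all price paths.
Enumerate all 2^6 = 64 price paths (U = up ×1.2, D = down ×0.9); each path with k up-moves has probability p*^k·(1−p*)^(6−k).
DDDDDD: Ā=52.0100, payoff=0.0000, prob=0.000161
UDDDDD: Ā=69.3467, payoff=0.0000, prob=0.000530
DUDDDD: Ā=65.6467, payoff=0.0000, prob=0.000530
UUDDDD: Ā=87.5290, payoff=0.0000, prob=0.001742
DDUDDD: Ā=62.3167, payoff=0.0000, prob=0.000530
UDUDDD: Ā=83.0890, payoff=0.0000, prob=0.001742
DUUDDD: Ā=79.3890, payoff=0.0000, prob=0.001742
UUUDDD: Ā=105.8520, payoff=0.0000, prob=0.005725
DDDUDD: Ā=59.3197, payoff=0.0000, prob=0.000530
UDDUDD: Ā=79.0930, payoff=0.0000, prob=0.001742
DUDUDD: Ā=75.3930, payoff=0.0000, prob=0.001742
UUDUDD: Ā=100.5240, payoff=0.0000, prob=0.005725
DDUUDD: Ā=72.0630, payoff=0.0000, prob=0.001742
UDUUDD: Ā=96.0840, payoff=0.0000, prob=0.005725
DUUUDD: Ā=92.3840, payoff=0.0000, prob=0.005725
UUUUDD: Ā=123.1786, payoff=15.6486, prob=0.018810
DDDDUD: Ā=56.6224, payoff=0.0000, prob=0.000530
UDDDUD: Ā=75.4966, payoff=0.0000, prob=0.001742
DUDDUD: Ā=71.7966, payoff=0.0000, prob=0.001742
UUDDUD: Ā=95.7288, payoff=0.0000, prob=0.005725
DDUDUD: Ā=68.4666, payoff=0.0000, prob=0.001742
UDUDUD: Ā=91.2888, payoff=0.0000, prob=0.005725
DUUDUD: Ā=87.5888, payoff=0.0000, prob=0.005725
UUUDUD: Ā=116.7850, payoff=9.2550, prob=0.018810
DDDUUD: Ā=65.4696, payoff=0.0000, prob=0.001742
UDDUUD: Ā=87.2928, payoff=0.0000, prob=0.005725
DUDUUD: Ā=83.5928, payoff=0.0000, prob=0.005725
UUDUUD: Ā=111.4570, payoff=3.9270, prob=0.018810
DDUUUD: Ā=80.2628, payoff=0.0000, prob=0.005725
UDUUUD: Ā=107.0170, payoff=0.0000, prob=0.018810
DUUUUD: Ā=103.3170, payoff=0.0000, prob=0.018810
UUUUUD: Ā=137.7560, payoff=30.2260, prob=0.061803
DDDDDU: Ā=54.1949, payoff=0.0000, prob=0.000530
UDDDDU: Ā=72.2598, payoff=0.0000, prob=0.001742
DUDDDU: Ā=68.5598, payoff=0.0000, prob=0.001742
UUDDDU: Ā=91.4131, payoff=0.0000, prob=0.005725
DDUDDU: Ā=65.2298, payoff=0.0000, prob=0.001742
UDUDDU: Ā=86.9731, payoff=0.0000, prob=0.005725
DUUDDU: Ā=83.2731, payoff=0.0000, prob=0.005725
UUUDDU: Ā=111.0308, payoff=3.5008, prob=0.018810
DDDUDU: Ā=62.2328, payoff=0.0000, prob=0.001742
UDDUDU: Ā=82.9771, payoff=0.0000, prob=0.005725
DUDUDU: Ā=79.2771, payoff=0.0000, prob=0.005725
UUDUDU: Ā=105.7028, payoff=0.0000, prob=0.018810
DDUUDU: Ā=75.9471, payoff=0.0000, prob=0.005725
UDUUDU: Ā=101.2628, payoff=0.0000, prob=0.018810
DUUUDU: Ā=97.5628, payoff=0.0000, prob=0.018810
UUUUDU: Ā=130.0837, payoff=22.5537, prob=0.061803
DDDDUU: Ā=59.5355, payoff=0.0000, prob=0.001742
UDDDUU: Ā=79.3807, payoff=0.0000, prob=0.005725
DUDDUU: Ā=75.6807, payoff=0.0000, prob=0.005725
UUDDUU: Ā=100.9076, payoff=0.0000, prob=0.018810
DDUDUU: Ā=72.3507, payoff=0.0000, prob=0.005725
UDUDUU: Ā=96.4676, payoff=0.0000, prob=0.018810
DUUDUU: Ā=92.7676, payoff=0.0000, prob=0.018810
UUUDUU: Ā=123.6901, payoff=16.1601, prob=0.061803
DDDUUU: Ā=69.3537, payoff=0.0000, prob=0.005725
UDDUUU: Ā=92.4716, payoff=0.0000, prob=0.018810
DUDUUU: Ā=88.7716, payoff=0.0000, prob=0.018810
UUDUUU: Ā=118.3621, payoff=10.8321, prob=0.061803
DDUUUU: Ā=85.4416, payoff=0.0000, prob=0.018810
UDUUUU: Ā=113.9221, payoff=6.3921, prob=0.061803
DUUUUU: Ā=110.2221, payoff=2.6921, prob=0.061803
UUUUUU: Ā=146.9628, payoff=39.4328, prob=0.203067
Price = Σ prob·payoff / R^6 = 14.107229 / 2.081952 = 6.7760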